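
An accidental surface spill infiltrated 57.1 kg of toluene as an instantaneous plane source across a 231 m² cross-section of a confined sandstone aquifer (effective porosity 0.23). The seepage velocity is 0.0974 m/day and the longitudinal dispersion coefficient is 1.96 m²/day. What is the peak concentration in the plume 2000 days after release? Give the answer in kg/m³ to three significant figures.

The peak of an instantaneous 1D plume sits at x = vt; there the Gaussian factor is 1 and C_max = M/(n_e·A·√(4πDt)), where n_e·A is the pore area the mass is dissolved in.
√(4πDt) = √(4π × 1.96 × 2000) = 221.9 m, so C_max = 57.1/(0.23 × 231 × 221.9) = 0.00484 kg/m³.

0.00484 kg/m³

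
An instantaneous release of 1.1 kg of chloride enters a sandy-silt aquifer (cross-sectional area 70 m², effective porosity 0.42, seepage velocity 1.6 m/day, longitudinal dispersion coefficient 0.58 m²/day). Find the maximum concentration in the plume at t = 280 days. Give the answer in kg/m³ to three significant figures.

0.000828 kg/m³

The peak of an instantaneous 1D plume sits at x = vt; there the Gaussian factor is 1 and C_max = M/(n_e·A·√(4πDt)), where n_e·A is the pore area the mass is dissolved in.
√(4πDt) = √(4π × 0.58 × 280) = 45.17 m, so C_max = 1.1/(0.42 × 70 × 45.17) = 0.000828 kg/m³.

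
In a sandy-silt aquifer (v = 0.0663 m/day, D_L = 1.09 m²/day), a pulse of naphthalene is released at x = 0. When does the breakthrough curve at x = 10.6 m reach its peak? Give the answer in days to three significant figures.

47.1 days

For the 1D instantaneous-source solution, setting ∂C/∂t = 0 at fixed x gives v²t² + 2Dt − x² = 0, so t = (√(D² + v²x²) − D)/v².
√(D² + v²x²) = √(1.09² + 0.0663² × 10.6²) = 1.297; v² = 0.00439569.
t = (1.297 − 1.09)/0.00439569 = 47.1 days (vs. the pure-advection estimate x/v = 160 d).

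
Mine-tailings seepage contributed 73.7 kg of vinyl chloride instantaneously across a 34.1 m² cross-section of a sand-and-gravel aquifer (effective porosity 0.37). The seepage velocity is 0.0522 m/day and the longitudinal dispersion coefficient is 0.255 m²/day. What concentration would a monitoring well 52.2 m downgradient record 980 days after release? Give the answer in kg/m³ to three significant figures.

For an instantaneous plane source, C(x,t) = M/(n_e·A·√(4πDt)) · exp(−(x−vt)²/(4Dt)), with n_e·A the pore (flow) area.
Plume center vt = 0.0522 × 980 = 51.156 m, so the well at 52.2 m is 1.044 m downgradient of the peak.
√(4πDt) = 56.04 m, giving peak height M/(n_e·A·√(4πDt)) = 73.7/(0.37 × 34.1 × 56.04) = 0.1042 kg/m³.
(x−vt)²/(4Dt) = (1.044)²/(4 × 0.255 × 980) = 0.001090; exp(−0.001090) = 0.9989.
C = 0.1042 × 0.9989 = 0.104 kg/m³.

0.104 kg/m³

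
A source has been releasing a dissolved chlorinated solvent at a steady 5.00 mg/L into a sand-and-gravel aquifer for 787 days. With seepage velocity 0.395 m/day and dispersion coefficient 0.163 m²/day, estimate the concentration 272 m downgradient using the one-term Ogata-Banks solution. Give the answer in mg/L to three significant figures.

4.96 mg/L

For a continuous step input, C/C₀ ≈ ½·erfc((x−vt)/(2√(Dt))).
vt = 0.395 × 787 = 310.865 m and 2√(Dt) = 2√(0.163 × 787) = 22.65 m.
Argument (x−vt)/(2√(Dt)) = (272 − 310.865)/22.65 = -1.716; ½·erfc(-1.716) = 0.9924.
C = 5.00 × 0.9924 = 4.96 mg/L.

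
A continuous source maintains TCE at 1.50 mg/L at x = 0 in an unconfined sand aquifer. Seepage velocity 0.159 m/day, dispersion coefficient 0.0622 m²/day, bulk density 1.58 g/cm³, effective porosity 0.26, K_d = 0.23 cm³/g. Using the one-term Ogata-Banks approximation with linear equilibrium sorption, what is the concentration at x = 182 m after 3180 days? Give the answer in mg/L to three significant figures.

1.48 mg/L

Retardation factor R = 1 + ρ_b·K_d/n = 1 + 1.58 × 0.23/0.26 = 2.398.
Sorption retards both mechanisms: v_R = v/R = 0.06631 m/day, D_R = D/R = 0.02594 m²/day.
v_R·t = 0.06631 × 3180 = 210.8658 m; 2√(D_R t) = 18.16 m; argument = (182 − 210.8658)/18.16 = -1.590.
C = C₀ × ½·erfc(-1.590) = 1.50 × 0.9877 = 1.48 mg/L.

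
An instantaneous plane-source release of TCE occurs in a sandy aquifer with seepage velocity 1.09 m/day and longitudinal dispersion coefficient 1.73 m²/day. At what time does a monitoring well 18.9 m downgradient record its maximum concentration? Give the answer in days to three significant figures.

For the 1D instantaneous-source solution, setting ∂C/∂t = 0 at fixed x gives v²t² + 2Dt − x² = 0, so t = (√(D² + v²x²) − D)/v².
√(D² + v²x²) = √(1.73² + 1.09² × 18.9²) = 20.67; v² = 1.1881.
t = (20.67 − 1.73)/1.1881 = 15.9 days (vs. the pure-advection estimate x/v = 17.3 d).

15.9 days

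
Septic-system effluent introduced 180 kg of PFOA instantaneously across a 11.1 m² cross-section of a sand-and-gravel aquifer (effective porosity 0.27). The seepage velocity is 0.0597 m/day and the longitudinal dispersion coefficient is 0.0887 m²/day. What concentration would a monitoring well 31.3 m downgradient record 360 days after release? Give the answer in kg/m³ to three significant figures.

1.41 kg/m³

For an instantaneous plane source, C(x,t) = M/(n_e·A·√(4πDt)) · exp(−(x−vt)²/(4Dt)), with n_e·A the pore (flow) area.
Plume center vt = 0.0597 × 360 = 21.492 m, so the well at 31.3 m is 9.808 m downgradient of the peak.
√(4πDt) = 20.03 m, giving peak height M/(n_e·A·√(4πDt)) = 180/(0.27 × 11.1 × 20.03) = 2.999 kg/m³.
(x−vt)²/(4Dt) = (9.808)²/(4 × 0.0887 × 360) = 0.7531; exp(−0.7531) = 0.4709.
C = 2.999 × 0.4709 = 1.41 kg/m³.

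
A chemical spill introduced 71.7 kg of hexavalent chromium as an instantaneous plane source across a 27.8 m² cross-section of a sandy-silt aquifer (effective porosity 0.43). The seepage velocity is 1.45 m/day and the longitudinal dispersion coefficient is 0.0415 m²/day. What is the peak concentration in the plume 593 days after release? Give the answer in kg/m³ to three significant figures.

The peak of an instantaneous 1D plume sits at x = vt; there the Gaussian factor is 1 and C_max = M/(n_e·A·√(4πDt)), where n_e·A is the pore area the mass is dissolved in.
√(4πDt) = √(4π × 0.0415 × 593) = 17.59 m, so C_max = 71.7/(0.43 × 27.8 × 17.59) = 0.341 kg/m³.

0.341 kg/m³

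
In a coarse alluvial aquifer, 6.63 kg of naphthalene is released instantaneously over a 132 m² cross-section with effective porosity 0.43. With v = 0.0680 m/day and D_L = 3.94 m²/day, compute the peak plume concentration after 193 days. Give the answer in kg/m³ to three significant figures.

The peak of an instantaneous 1D plume sits at x = vt; there the Gaussian factor is 1 and C_max = M/(n_e·A·√(4πDt)), where n_e·A is the pore area the mass is dissolved in.
√(4πDt) = √(4π × 3.94 × 193) = 97.75 m, so C_max = 6.63/(0.43 × 132 × 97.75) = 0.00119 kg/m³.

0.00119 kg/m³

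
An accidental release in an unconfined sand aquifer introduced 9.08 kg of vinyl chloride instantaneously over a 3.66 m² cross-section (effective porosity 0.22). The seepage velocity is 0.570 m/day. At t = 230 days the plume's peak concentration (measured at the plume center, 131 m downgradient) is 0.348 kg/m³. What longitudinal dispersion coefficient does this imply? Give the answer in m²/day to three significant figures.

At the plume center C_max = M/(n_e·A·√(4πDt)), so D = M²/(4πt·(n_e·A·C_max)²).
n_e·A·C_max = 0.22 × 3.66 × 0.348 = 0.2802 kg/m.
D = 9.08²/(4π × 230 × 0.2802²) = 0.363 m²/day.

0.363 m²/day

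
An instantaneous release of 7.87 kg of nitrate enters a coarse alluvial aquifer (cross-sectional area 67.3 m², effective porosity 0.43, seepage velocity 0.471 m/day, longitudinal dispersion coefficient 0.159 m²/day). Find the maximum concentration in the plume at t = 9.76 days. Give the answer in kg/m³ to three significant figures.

The peak of an instantaneous 1D plume sits at x = vt; there the Gaussian factor is 1 and C_max = M/(n_e·A·√(4πDt)), where n_e·A is the pore area the mass is dissolved in.
√(4πDt) = √(4π × 0.159 × 9.76) = 4.416 m, so C_max = 7.87/(0.43 × 67.3 × 4.416) = 0.0616 kg/m³.

0.0616 kg/m³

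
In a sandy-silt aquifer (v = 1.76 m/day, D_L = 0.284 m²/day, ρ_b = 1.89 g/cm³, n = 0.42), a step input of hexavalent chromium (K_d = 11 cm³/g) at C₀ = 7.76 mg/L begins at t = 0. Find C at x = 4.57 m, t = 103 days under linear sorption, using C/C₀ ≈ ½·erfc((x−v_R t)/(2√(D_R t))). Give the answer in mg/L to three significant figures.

Retardation factor R = 1 + ρ_b·K_d/n = 1 + 1.89 × 11/0.42 = 50.50.
Sorption retards both mechanisms: v_R = v/R = 0.03485 m/day, D_R = D/R = 0.005624 m²/day.
v_R·t = 0.03485 × 103 = 3.58955 m; 2√(D_R t) = 1.522 m; argument = (4.57 − 3.58955)/1.522 = 0.6442.
C = C₀ × ½·erfc(0.6442) = 7.76 × 0.1811 = 1.41 mg/L.

1.41 mg/L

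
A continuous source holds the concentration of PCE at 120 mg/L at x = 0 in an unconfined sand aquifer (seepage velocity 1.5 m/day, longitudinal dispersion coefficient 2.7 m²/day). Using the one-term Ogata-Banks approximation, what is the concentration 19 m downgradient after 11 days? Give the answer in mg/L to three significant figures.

For a continuous step input, C/C₀ ≈ ½·erfc((x−vt)/(2√(Dt))).
vt = 1.5 × 11 = 16.5 m and 2√(Dt) = 2√(2.7 × 11) = 10.90 m.
Argument (x−vt)/(2√(Dt)) = (19 − 16.5)/10.90 = 0.2294; ½·erfc(0.2294) = 0.3728.
C = 120 × 0.3728 = 44.7 mg/L.

44.7 mg/L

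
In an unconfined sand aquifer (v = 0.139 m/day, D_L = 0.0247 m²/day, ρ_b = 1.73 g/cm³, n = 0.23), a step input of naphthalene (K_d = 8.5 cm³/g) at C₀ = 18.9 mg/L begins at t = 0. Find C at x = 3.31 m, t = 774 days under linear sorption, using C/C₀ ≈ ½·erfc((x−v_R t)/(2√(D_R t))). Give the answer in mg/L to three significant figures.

Retardation factor R = 1 + ρ_b·K_d/n = 1 + 1.73 × 8.5/0.23 = 64.93.
Sorption retards both mechanisms: v_R = v/R = 0.002141 m/day, D_R = D/R = 0.0003804 m²/day.
v_R·t = 0.002141 × 774 = 1.657134 m; 2√(D_R t) = 1.085 m; argument = (3.31 − 1.657134)/1.085 = 1.523.
C = C₀ × ½·erfc(1.523) = 18.9 × 0.01563 = 0.295 mg/L.

0.295 mg/L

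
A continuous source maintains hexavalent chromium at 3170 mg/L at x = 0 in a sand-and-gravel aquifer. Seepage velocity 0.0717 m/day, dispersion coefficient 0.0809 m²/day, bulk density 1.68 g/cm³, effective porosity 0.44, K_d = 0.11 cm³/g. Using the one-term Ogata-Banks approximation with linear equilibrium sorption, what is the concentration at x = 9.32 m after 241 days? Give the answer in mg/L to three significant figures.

2240 mg/L

Retardation factor R = 1 + ρ_b·K_d/n = 1 + 1.68 × 0.11/0.44 = 1.420.
Sorption retards both mechanisms: v_R = v/R = 0.05049 m/day, D_R = D/R = 0.05697 m²/day.
v_R·t = 0.05049 × 241 = 12.16809 m; 2√(D_R t) = 7.411 m; argument = (9.32 − 12.16809)/7.411 = -0.3843.
C = C₀ × ½·erfc(-0.3843) = 3170 × 0.7066 = 2240 mg/L.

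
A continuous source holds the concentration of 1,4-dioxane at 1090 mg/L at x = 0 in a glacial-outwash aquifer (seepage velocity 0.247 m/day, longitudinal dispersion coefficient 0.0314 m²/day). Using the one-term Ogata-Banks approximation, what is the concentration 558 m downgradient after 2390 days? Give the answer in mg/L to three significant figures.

1090 mg/L

For a continuous step input, C/C₀ ≈ ½·erfc((x−vt)/(2√(Dt))).
vt = 0.247 × 2390 = 590.33 m and 2√(Dt) = 2√(0.0314 × 2390) = 17.33 m.
Argument (x−vt)/(2√(Dt)) = (558 − 590.33)/17.33 = -1.866; ½·erfc(-1.866) = 0.9958.
C = 1090 × 0.9958 = 1090 mg/L.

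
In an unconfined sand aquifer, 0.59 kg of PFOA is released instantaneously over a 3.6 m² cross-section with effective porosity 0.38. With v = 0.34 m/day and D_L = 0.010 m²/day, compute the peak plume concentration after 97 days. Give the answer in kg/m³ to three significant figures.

0.124 kg/m³

The peak of an instantaneous 1D plume sits at x = vt; there the Gaussian factor is 1 and C_max = M/(n_e·A·√(4πDt)), where n_e·A is the pore area the mass is dissolved in.
√(4πDt) = √(4π × 0.010 × 97) = 3.491 m, so C_max = 0.59/(0.38 × 3.6 × 3.491) = 0.124 kg/m³.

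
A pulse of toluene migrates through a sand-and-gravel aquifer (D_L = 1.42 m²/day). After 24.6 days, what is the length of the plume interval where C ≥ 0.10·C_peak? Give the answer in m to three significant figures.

35.9 m

The plume is Gaussian with σ = √(2Dt) = √(2 × 1.42 × 24.6) = 8.358 m.
C/C_peak = exp(−Δx²/(2σ²)) = 0.10 ⇒ Δx = σ·√(−2 ln 0.10) = 8.358 × 2.146 = 17.94 m.
Width = 2Δx = 35.9 m.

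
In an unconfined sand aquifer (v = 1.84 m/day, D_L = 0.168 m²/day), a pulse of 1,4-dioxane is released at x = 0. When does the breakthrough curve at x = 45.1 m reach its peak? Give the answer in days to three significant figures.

24.5 days

For the 1D instantaneous-source solution, setting ∂C/∂t = 0 at fixed x gives v²t² + 2Dt − x² = 0, so t = (√(D² + v²x²) − D)/v².
√(D² + v²x²) = √(0.168² + 1.84² × 45.1²) = 82.98; v² = 3.3856.
t = (82.98 − 0.168)/3.3856 = 24.5 days (vs. the pure-advection estimate x/v = 24.5 d).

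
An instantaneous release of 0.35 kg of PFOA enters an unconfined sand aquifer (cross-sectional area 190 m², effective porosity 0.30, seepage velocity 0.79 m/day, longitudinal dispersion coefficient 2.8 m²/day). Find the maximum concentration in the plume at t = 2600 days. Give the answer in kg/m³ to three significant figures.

The peak of an instantaneous 1D plume sits at x = vt; there the Gaussian factor is 1 and C_max = M/(n_e·A·√(4πDt)), where n_e·A is the pore area the mass is dissolved in.
√(4πDt) = √(4π × 2.8 × 2600) = 302.5 m, so C_max = 0.35/(0.30 × 190 × 302.5) = 2.03e-05 kg/m³.

2.03e-05 kg/m³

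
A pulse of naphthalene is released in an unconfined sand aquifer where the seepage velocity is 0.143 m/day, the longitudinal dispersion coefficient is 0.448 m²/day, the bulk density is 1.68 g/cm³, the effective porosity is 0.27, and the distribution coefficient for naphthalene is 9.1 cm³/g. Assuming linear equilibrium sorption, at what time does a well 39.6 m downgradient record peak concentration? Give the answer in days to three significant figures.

Retardation factor R = 1 + ρ_b·K_d/n = 1 + 1.68 × 9.1/0.27 = 57.62.
Sorption retards both mechanisms: v_R = v/R = 0.002482 m/day, D_R = D/R = 0.007775 m²/day.
Peak time from v_R²t² + 2D_R t − x² = 0: t = (√(D_R² + v_R²x²) − D_R)/v_R².
√(D_R² + v_R²x²) = √(0.007775² + 0.002482² × 39.6²) = 0.09859; v_R² = 6.160e-06.
t = (0.09859 − 0.007775)/6.160e-06 = 14700 days.

14700 days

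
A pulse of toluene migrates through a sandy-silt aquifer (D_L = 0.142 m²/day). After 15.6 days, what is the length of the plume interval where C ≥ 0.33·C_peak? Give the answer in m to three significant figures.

The plume is Gaussian with σ = √(2Dt) = √(2 × 0.142 × 15.6) = 2.105 m.
C/C_peak = exp(−Δx²/(2σ²)) = 0.33 ⇒ Δx = σ·√(−2 ln 0.33) = 2.105 × 1.489 = 3.134 m.
Width = 2Δx = 6.27 m.

6.27 m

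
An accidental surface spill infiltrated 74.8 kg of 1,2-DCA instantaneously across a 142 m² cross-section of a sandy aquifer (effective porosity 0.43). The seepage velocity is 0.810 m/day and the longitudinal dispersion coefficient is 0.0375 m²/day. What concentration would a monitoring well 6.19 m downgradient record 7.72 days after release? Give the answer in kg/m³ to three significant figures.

0.640 kg/m³

For an instantaneous plane source, C(x,t) = M/(n_e·A·√(4πDt)) · exp(−(x−vt)²/(4Dt)), with n_e·A the pore (flow) area.
Plume center vt = 0.810 × 7.72 = 6.2532 m, so the well at 6.19 m is 0.0632 m upgradient of the peak.
√(4πDt) = 1.907 m, giving peak height M/(n_e·A·√(4πDt)) = 74.8/(0.43 × 142 × 1.907) = 0.6424 kg/m³.
(x−vt)²/(4Dt) = (-0.0632)²/(4 × 0.0375 × 7.72) = 0.003449; exp(−0.003449) = 0.9966.
C = 0.6424 × 0.9966 = 0.640 kg/m³.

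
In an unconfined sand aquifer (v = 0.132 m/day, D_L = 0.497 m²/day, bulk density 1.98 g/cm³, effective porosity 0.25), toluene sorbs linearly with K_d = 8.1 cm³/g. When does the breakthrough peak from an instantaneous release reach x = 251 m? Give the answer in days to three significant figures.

122000 days

Retardation factor R = 1 + ρ_b·K_d/n = 1 + 1.98 × 8.1/0.25 = 65.15.
Sorption retards both mechanisms: v_R = v/R = 0.002026 m/day, D_R = D/R = 0.007629 m²/day.
Peak time from v_R²t² + 2D_R t − x² = 0: t = (√(D_R² + v_R²x²) − D_R)/v_R².
√(D_R² + v_R²x²) = √(0.007629² + 0.002026² × 251²) = 0.5086; v_R² = 4.105e-06.
t = (0.5086 − 0.007629)/4.105e-06 = 122000 days.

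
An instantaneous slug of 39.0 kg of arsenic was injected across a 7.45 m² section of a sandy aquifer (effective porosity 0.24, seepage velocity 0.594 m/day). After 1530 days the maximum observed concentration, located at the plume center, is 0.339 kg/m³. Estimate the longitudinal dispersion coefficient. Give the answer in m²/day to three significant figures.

At the plume center C_max = M/(n_e·A·√(4πDt)), so D = M²/(4πt·(n_e·A·C_max)²).
n_e·A·C_max = 0.24 × 7.45 × 0.339 = 0.6061 kg/m.
D = 39.0²/(4π × 1530 × 0.6061²) = 0.215 m²/day.

0.215 m²/day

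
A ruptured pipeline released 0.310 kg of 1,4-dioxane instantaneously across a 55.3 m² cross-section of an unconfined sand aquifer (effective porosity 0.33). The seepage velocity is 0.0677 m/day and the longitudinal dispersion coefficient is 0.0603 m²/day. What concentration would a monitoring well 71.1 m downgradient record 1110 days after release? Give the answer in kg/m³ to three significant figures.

For an instantaneous plane source, C(x,t) = M/(n_e·A·√(4πDt)) · exp(−(x−vt)²/(4Dt)), with n_e·A the pore (flow) area.
Plume center vt = 0.0677 × 1110 = 75.147 m, so the well at 71.1 m is 4.047 m upgradient of the peak.
√(4πDt) = 29.00 m, giving peak height M/(n_e·A·√(4πDt)) = 0.310/(0.33 × 55.3 × 29.00) = 0.0005858 kg/m³.
(x−vt)²/(4Dt) = (-4.047)²/(4 × 0.0603 × 1110) = 0.06117; exp(−0.06117) = 0.9407.
C = 0.0005858 × 0.9407 = 0.000551 kg/m³.

0.000551 kg/m³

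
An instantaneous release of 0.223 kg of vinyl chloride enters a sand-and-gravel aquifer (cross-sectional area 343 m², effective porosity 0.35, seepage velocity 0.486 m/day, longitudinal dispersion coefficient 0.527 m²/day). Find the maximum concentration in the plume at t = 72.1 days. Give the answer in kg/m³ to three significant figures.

The peak of an instantaneous 1D plume sits at x = vt; there the Gaussian factor is 1 and C_max = M/(n_e·A·√(4πDt)), where n_e·A is the pore area the mass is dissolved in.
√(4πDt) = √(4π × 0.527 × 72.1) = 21.85 m, so C_max = 0.223/(0.35 × 343 × 21.85) = 8.50e-05 kg/m³.

8.50e-05 kg/m³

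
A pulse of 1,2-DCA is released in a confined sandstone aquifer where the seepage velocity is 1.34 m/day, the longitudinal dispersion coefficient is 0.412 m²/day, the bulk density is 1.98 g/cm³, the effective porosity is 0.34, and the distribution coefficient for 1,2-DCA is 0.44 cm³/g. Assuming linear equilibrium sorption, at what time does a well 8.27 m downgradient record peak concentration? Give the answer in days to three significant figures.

21.2 days

Retardation factor R = 1 + ρ_b·K_d/n = 1 + 1.98 × 0.44/0.34 = 3.562.
Sorption retards both mechanisms: v_R = v/R = 0.3762 m/day, D_R = D/R = 0.1157 m²/day.
Peak time from v_R²t² + 2D_R t − x² = 0: t = (√(D_R² + v_R²x²) − D_R)/v_R².
√(D_R² + v_R²x²) = √(0.1157² + 0.3762² × 8.27²) = 3.113; v_R² = 0.1415.
t = (3.113 − 0.1157)/0.1415 = 21.2 days.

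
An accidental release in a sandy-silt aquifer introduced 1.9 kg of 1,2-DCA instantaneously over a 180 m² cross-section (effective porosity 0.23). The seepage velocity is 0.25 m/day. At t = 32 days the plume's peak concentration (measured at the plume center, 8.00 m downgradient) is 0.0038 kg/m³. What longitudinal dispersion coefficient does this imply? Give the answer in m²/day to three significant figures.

0.363 m²/day

At the plume center C_max = M/(n_e·A·√(4πDt)), so D = M²/(4πt·(n_e·A·C_max)²).
n_e·A·C_max = 0.23 × 180 × 0.0038 = 0.1573 kg/m.
D = 1.9²/(4π × 32 × 0.1573²) = 0.363 m²/day.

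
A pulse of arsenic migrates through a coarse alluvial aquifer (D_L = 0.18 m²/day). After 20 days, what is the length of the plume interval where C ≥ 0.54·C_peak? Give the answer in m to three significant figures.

5.96 m

The plume is Gaussian with σ = √(2Dt) = √(2 × 0.18 × 20) = 2.683 m.
C/C_peak = exp(−Δx²/(2σ²)) = 0.54 ⇒ Δx = σ·√(−2 ln 0.54) = 2.683 × 1.110 = 2.978 m.
Width = 2Δx = 5.96 m.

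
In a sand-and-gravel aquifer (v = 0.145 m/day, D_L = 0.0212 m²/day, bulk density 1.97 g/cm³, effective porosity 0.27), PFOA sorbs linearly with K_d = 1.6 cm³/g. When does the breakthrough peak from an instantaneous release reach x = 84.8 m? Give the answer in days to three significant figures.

7400 days

Retardation factor R = 1 + ρ_b·K_d/n = 1 + 1.97 × 1.6/0.27 = 12.67.
Sorption retards both mechanisms: v_R = v/R = 0.01144 m/day, D_R = D/R = 0.001673 m²/day.
Peak time from v_R²t² + 2D_R t − x² = 0: t = (√(D_R² + v_R²x²) − D_R)/v_R².
√(D_R² + v_R²x²) = √(0.001673² + 0.01144² × 84.8²) = 0.9701; v_R² = 0.0001309.
t = (0.9701 − 0.001673)/0.0001309 = 7400 days.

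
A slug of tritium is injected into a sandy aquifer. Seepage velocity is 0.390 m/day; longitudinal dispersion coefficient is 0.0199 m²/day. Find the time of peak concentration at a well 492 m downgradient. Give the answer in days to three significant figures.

For the 1D instantaneous-source solution, setting ∂C/∂t = 0 at fixed x gives v²t² + 2Dt − x² = 0, so t = (√(D² + v²x²) − D)/v².
√(D² + v²x²) = √(0.0199² + 0.390² × 492²) = 191.9; v² = 0.1521.
t = (191.9 − 0.0199)/0.1521 = 1260 days (vs. the pure-advection estimate x/v = 1260 d).

1260 days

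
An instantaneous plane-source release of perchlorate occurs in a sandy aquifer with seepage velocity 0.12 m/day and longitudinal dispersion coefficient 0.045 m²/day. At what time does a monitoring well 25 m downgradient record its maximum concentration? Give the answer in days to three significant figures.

For the 1D instantaneous-source solution, setting ∂C/∂t = 0 at fixed x gives v²t² + 2Dt − x² = 0, so t = (√(D² + v²x²) − D)/v².
√(D² + v²x²) = √(0.045² + 0.12² × 25²) = 3.000; v² = 0.0144.
t = (3.000 − 0.045)/0.0144 = 205 days (vs. the pure-advection estimate x/v = 208 d).

205 days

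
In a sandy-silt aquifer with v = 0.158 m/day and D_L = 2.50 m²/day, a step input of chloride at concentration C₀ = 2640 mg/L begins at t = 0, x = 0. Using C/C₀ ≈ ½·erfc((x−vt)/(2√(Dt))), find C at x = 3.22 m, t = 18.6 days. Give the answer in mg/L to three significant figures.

For a continuous step input, C/C₀ ≈ ½·erfc((x−vt)/(2√(Dt))).
vt = 0.158 × 18.6 = 2.9388 m and 2√(Dt) = 2√(2.50 × 18.6) = 13.64 m.
Argument (x−vt)/(2√(Dt)) = (3.22 − 2.9388)/13.64 = 0.02062; ½·erfc(0.02062) = 0.4884.
C = 2640 × 0.4884 = 1290 mg/L.

1290 mg/L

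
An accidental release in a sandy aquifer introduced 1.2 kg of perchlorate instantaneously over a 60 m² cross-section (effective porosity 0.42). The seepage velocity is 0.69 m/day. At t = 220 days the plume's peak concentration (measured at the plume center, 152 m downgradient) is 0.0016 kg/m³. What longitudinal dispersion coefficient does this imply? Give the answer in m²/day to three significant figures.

0.320 m²/day

At the plume center C_max = M/(n_e·A·√(4πDt)), so D = M²/(4πt·(n_e·A·C_max)²).
n_e·A·C_max = 0.42 × 60 × 0.0016 = 0.04032 kg/m.
D = 1.2²/(4π × 220 × 0.04032²) = 0.320 m²/day.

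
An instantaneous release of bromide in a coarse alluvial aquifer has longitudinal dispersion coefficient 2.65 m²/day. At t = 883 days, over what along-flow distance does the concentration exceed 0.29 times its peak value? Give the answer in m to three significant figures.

215 m

The plume is Gaussian with σ = √(2Dt) = √(2 × 2.65 × 883) = 68.41 m.
C/C_peak = exp(−Δx²/(2σ²)) = 0.29 ⇒ Δx = σ·√(−2 ln 0.29) = 68.41 × 1.573 = 107.6 m.
Width = 2Δx = 215 m.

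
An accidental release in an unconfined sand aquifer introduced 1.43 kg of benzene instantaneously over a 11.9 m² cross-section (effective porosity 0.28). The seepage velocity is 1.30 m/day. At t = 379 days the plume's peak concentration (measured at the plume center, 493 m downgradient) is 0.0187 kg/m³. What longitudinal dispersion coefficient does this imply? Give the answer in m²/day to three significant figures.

0.111 m²/day

At the plume center C_max = M/(n_e·A·√(4πDt)), so D = M²/(4πt·(n_e·A·C_max)²).
n_e·A·C_max = 0.28 × 11.9 × 0.0187 = 0.06231 kg/m.
D = 1.43²/(4π × 379 × 0.06231²) = 0.111 m²/day.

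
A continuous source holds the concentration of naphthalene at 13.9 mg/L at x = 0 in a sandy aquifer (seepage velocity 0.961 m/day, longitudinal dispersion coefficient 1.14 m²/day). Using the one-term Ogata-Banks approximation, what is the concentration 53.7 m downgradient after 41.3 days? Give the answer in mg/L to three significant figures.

1.03 mg/L

For a continuous step input, C/C₀ ≈ ½·erfc((x−vt)/(2√(Dt))).
vt = 0.961 × 41.3 = 39.6893 m and 2√(Dt) = 2√(1.14 × 41.3) = 13.72 m.
Argument (x−vt)/(2√(Dt)) = (53.7 − 39.6893)/13.72 = 1.021; ½·erfc(1.021) = 0.07438.
C = 13.9 × 0.07438 = 1.03 mg/L.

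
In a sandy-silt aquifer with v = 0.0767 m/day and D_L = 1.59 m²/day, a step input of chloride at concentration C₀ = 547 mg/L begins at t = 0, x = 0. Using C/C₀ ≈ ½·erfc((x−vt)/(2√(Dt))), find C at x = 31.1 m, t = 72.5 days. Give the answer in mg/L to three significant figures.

25.3 mg/L

For a continuous step input, C/C₀ ≈ ½·erfc((x−vt)/(2√(Dt))).
vt = 0.0767 × 72.5 = 5.56075 m and 2√(Dt) = 2√(1.59 × 72.5) = 21.47 m.
Argument (x−vt)/(2√(Dt)) = (31.1 − 5.56075)/21.47 = 1.190; ½·erfc(1.190) = 0.04620.
C = 547 × 0.04620 = 25.3 mg/L.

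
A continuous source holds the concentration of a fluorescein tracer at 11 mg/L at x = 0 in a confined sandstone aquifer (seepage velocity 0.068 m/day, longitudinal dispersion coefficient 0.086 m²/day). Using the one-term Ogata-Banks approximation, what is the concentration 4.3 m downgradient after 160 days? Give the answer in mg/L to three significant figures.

For a continuous step input, C/C₀ ≈ ½·erfc((x−vt)/(2√(Dt))).
vt = 0.068 × 160 = 10.88 m and 2√(Dt) = 2√(0.086 × 160) = 7.419 m.
Argument (x−vt)/(2√(Dt)) = (4.3 − 10.88)/7.419 = -0.8869; ½·erfc(-0.8869) = 0.8951.
C = 11 × 0.8951 = 9.85 mg/L.

9.85 mg/L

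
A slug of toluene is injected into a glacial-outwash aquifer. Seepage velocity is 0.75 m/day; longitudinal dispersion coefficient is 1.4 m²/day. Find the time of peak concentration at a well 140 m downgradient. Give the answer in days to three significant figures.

184 days

For the 1D instantaneous-source solution, setting ∂C/∂t = 0 at fixed x gives v²t² + 2Dt − x² = 0, so t = (√(D² + v²x²) − D)/v².
√(D² + v²x²) = √(1.4² + 0.75² × 140²) = 105.0; v² = 0.5625.
t = (105.0 − 1.4)/0.5625 = 184 days (vs. the pure-advection estimate x/v = 187 d).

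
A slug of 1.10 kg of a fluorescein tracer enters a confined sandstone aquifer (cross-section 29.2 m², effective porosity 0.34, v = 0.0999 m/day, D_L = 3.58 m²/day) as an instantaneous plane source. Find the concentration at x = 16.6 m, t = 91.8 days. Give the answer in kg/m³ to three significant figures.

0.00165 kg/m³

For an instantaneous plane source, C(x,t) = M/(n_e·A·√(4πDt)) · exp(−(x−vt)²/(4Dt)), with n_e·A the pore (flow) area.
Plume center vt = 0.0999 × 91.8 = 9.17082 m, so the well at 16.6 m is 7.42918 m downgradient of the peak.
√(4πDt) = 64.26 m, giving peak height M/(n_e·A·√(4πDt)) = 1.10/(0.34 × 29.2 × 64.26) = 0.001724 kg/m³.
(x−vt)²/(4Dt) = (7.42918)²/(4 × 3.58 × 91.8) = 0.04199; exp(−0.04199) = 0.9589.
C = 0.001724 × 0.9589 = 0.00165 kg/m³.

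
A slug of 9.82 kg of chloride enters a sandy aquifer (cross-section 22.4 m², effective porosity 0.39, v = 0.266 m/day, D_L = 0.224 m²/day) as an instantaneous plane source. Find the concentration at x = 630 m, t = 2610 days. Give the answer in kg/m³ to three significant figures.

For an instantaneous plane source, C(x,t) = M/(n_e·A·√(4πDt)) · exp(−(x−vt)²/(4Dt)), with n_e·A the pore (flow) area.
Plume center vt = 0.266 × 2610 = 694.26 m, so the well at 630 m is 64.26 m upgradient of the peak.
√(4πDt) = 85.71 m, giving peak height M/(n_e·A·√(4πDt)) = 9.82/(0.39 × 22.4 × 85.71) = 0.01311 kg/m³.
(x−vt)²/(4Dt) = (-64.26)²/(4 × 0.224 × 2610) = 1.766; exp(−1.766) = 0.1710.
C = 0.01311 × 0.1710 = 0.00224 kg/m³.

0.00224 kg/m³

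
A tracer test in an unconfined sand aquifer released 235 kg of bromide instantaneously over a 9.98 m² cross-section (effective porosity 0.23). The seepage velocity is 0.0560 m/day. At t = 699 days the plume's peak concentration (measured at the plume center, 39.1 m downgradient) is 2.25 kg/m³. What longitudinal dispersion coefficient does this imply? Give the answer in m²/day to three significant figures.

0.236 m²/day

At the plume center C_max = M/(n_e·A·√(4πDt)), so D = M²/(4πt·(n_e·A·C_max)²).
n_e·A·C_max = 0.23 × 9.98 × 2.25 = 5.165 kg/m.
D = 235²/(4π × 699 × 5.165²) = 0.236 m²/day.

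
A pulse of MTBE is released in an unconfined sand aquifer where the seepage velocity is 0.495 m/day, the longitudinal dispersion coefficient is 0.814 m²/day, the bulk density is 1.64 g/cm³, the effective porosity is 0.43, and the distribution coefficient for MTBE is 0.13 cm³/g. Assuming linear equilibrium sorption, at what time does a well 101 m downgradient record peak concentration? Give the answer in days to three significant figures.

300 days

Retardation factor R = 1 + ρ_b·K_d/n = 1 + 1.64 × 0.13/0.43 = 1.496.
Sorption retards both mechanisms: v_R = v/R = 0.3309 m/day, D_R = D/R = 0.5441 m²/day.
Peak time from v_R²t² + 2D_R t − x² = 0: t = (√(D_R² + v_R²x²) − D_R)/v_R².
√(D_R² + v_R²x²) = √(0.5441² + 0.3309² × 101²) = 33.43; v_R² = 0.1095.
t = (33.43 − 0.5441)/0.1095 = 300 days.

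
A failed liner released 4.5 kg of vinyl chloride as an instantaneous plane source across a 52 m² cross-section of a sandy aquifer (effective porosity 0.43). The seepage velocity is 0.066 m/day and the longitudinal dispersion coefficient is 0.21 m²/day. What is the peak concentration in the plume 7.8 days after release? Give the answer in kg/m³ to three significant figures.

The peak of an instantaneous 1D plume sits at x = vt; there the Gaussian factor is 1 and C_max = M/(n_e·A·√(4πDt)), where n_e·A is the pore area the mass is dissolved in.
√(4πDt) = √(4π × 0.21 × 7.8) = 4.537 m, so C_max = 4.5/(0.43 × 52 × 4.537) = 0.0444 kg/m³.

0.0444 kg/m³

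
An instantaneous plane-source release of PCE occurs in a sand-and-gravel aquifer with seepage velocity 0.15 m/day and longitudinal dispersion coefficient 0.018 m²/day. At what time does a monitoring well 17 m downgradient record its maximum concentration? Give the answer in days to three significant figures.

113 days

For the 1D instantaneous-source solution, setting ∂C/∂t = 0 at fixed x gives v²t² + 2Dt − x² = 0, so t = (√(D² + v²x²) − D)/v².
√(D² + v²x²) = √(0.018² + 0.15² × 17²) = 2.550; v² = 0.0225.
t = (2.550 − 0.018)/0.0225 = 113 days (vs. the pure-advection estimate x/v = 113 d).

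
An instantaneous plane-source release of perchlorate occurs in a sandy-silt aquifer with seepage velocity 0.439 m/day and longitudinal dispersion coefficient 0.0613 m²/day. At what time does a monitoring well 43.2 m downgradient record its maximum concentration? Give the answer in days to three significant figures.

For the 1D instantaneous-source solution, setting ∂C/∂t = 0 at fixed x gives v²t² + 2Dt − x² = 0, so t = (√(D² + v²x²) − D)/v².
√(D² + v²x²) = √(0.0613² + 0.439² × 43.2²) = 18.96; v² = 0.192721.
t = (18.96 − 0.0613)/0.192721 = 98.1 days (vs. the pure-advection estimate x/v = 98.4 d).

98.1 days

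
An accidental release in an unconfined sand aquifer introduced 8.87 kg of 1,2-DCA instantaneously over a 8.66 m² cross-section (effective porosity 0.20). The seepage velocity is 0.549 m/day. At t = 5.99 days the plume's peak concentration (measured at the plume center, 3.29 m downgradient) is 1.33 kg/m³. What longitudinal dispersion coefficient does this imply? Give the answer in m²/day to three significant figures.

0.197 m²/day

At the plume center C_max = M/(n_e·A·√(4πDt)), so D = M²/(4πt·(n_e·A·C_max)²).
n_e·A·C_max = 0.20 × 8.66 × 1.33 = 2.304 kg/m.
D = 8.87²/(4π × 5.99 × 2.304²) = 0.197 m²/day.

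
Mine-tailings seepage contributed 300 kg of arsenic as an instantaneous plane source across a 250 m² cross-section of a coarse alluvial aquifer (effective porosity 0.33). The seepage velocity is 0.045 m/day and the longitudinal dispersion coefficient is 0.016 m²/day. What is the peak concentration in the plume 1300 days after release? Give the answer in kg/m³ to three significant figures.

0.225 kg/m³

The peak of an instantaneous 1D plume sits at x = vt; there the Gaussian factor is 1 and C_max = M/(n_e·A·√(4πDt)), where n_e·A is the pore area the mass is dissolved in.
√(4πDt) = √(4π × 0.016 × 1300) = 16.17 m, so C_max = 300/(0.33 × 250 × 16.17) = 0.225 kg/m³.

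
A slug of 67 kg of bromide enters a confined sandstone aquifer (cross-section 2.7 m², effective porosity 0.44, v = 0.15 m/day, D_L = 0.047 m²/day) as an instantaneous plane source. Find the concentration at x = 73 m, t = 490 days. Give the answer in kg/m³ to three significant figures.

For an instantaneous plane source, C(x,t) = M/(n_e·A·√(4πDt)) · exp(−(x−vt)²/(4Dt)), with n_e·A the pore (flow) area.
Plume center vt = 0.15 × 490 = 73.5 m, so the well at 73 m is 0.5 m upgradient of the peak.
√(4πDt) = 17.01 m, giving peak height M/(n_e·A·√(4πDt)) = 67/(0.44 × 2.7 × 17.01) = 3.316 kg/m³.
(x−vt)²/(4Dt) = (-0.5)²/(4 × 0.047 × 490) = 0.002714; exp(−0.002714) = 0.9973.
C = 3.316 × 0.9973 = 3.31 kg/m³.

3.31 kg/m³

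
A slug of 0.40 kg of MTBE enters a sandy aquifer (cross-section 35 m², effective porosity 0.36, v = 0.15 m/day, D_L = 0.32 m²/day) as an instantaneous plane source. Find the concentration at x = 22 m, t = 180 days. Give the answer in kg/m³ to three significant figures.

For an instantaneous plane source, C(x,t) = M/(n_e·A·√(4πDt)) · exp(−(x−vt)²/(4Dt)), with n_e·A the pore (flow) area.
Plume center vt = 0.15 × 180 = 27 m, so the well at 22 m is 5 m upgradient of the peak.
√(4πDt) = 26.90 m, giving peak height M/(n_e·A·√(4πDt)) = 0.40/(0.36 × 35 × 26.90) = 0.001180 kg/m³.
(x−vt)²/(4Dt) = (-5)²/(4 × 0.32 × 180) = 0.1085; exp(−0.1085) = 0.8972.
C = 0.001180 × 0.8972 = 0.00106 kg/m³.

0.00106 kg/m³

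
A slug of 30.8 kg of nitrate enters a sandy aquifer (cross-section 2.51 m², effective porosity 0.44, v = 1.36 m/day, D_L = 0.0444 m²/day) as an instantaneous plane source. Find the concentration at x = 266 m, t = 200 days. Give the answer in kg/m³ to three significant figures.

0.958 kg/m³

For an instantaneous plane source, C(x,t) = M/(n_e·A·√(4πDt)) · exp(−(x−vt)²/(4Dt)), with n_e·A the pore (flow) area.
Plume center vt = 1.36 × 200 = 272 m, so the well at 266 m is 6 m upgradient of the peak.
√(4πDt) = 10.56 m, giving peak height M/(n_e·A·√(4πDt)) = 30.8/(0.44 × 2.51 × 10.56) = 2.641 kg/m³.
(x−vt)²/(4Dt) = (-6)²/(4 × 0.0444 × 200) = 1.014; exp(−1.014) = 0.3628.
C = 2.641 × 0.3628 = 0.958 kg/m³.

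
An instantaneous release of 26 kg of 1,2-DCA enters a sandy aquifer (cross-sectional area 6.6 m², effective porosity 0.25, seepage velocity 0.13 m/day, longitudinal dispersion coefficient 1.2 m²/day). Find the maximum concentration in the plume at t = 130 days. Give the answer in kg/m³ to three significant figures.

0.356 kg/m³

The peak of an instantaneous 1D plume sits at x = vt; there the Gaussian factor is 1 and C_max = M/(n_e·A·√(4πDt)), where n_e·A is the pore area the mass is dissolved in.
√(4πDt) = √(4π × 1.2 × 130) = 44.28 m, so C_max = 26/(0.25 × 6.6 × 44.28) = 0.356 kg/m³.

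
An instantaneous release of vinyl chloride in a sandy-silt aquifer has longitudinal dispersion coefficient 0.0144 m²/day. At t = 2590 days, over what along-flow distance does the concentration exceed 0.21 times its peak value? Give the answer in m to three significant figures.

30.5 m

The plume is Gaussian with σ = √(2Dt) = √(2 × 0.0144 × 2590) = 8.637 m.
C/C_peak = exp(−Δx²/(2σ²)) = 0.21 ⇒ Δx = σ·√(−2 ln 0.21) = 8.637 × 1.767 = 15.26 m.
Width = 2Δx = 30.5 m.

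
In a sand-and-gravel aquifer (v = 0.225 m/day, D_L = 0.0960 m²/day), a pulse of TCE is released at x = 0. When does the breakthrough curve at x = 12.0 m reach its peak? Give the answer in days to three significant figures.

For the 1D instantaneous-source solution, setting ∂C/∂t = 0 at fixed x gives v²t² + 2Dt − x² = 0, so t = (√(D² + v²x²) − D)/v².
√(D² + v²x²) = √(0.0960² + 0.225² × 12.0²) = 2.702; v² = 0.050625.
t = (2.702 − 0.0960)/0.050625 = 51.5 days (vs. the pure-advection estimate x/v = 53.3 d).

51.5 days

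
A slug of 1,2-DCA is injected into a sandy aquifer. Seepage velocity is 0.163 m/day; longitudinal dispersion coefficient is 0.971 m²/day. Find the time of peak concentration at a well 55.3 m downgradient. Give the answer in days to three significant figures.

For the 1D instantaneous-source solution, setting ∂C/∂t = 0 at fixed x gives v²t² + 2Dt − x² = 0, so t = (√(D² + v²x²) − D)/v².
√(D² + v²x²) = √(0.971² + 0.163² × 55.3²) = 9.066; v² = 0.026569.
t = (9.066 − 0.971)/0.026569 = 305 days (vs. the pure-advection estimate x/v = 339 d).

305 days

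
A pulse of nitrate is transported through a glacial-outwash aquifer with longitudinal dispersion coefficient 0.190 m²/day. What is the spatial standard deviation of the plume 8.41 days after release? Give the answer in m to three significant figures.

1.79 m

Dispersive spreading gives a Gaussian with σ² = 2Dt; advection only shifts the center.
σ = √(2 × 0.190 × 8.41) = 1.79 m.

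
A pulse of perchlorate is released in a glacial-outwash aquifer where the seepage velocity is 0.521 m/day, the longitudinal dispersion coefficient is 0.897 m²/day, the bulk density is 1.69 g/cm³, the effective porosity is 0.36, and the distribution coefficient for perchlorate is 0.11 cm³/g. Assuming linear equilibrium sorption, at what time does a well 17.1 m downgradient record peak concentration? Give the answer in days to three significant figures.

Retardation factor R = 1 + ρ_b·K_d/n = 1 + 1.69 × 0.11/0.36 = 1.516.
Sorption retards both mechanisms: v_R = v/R = 0.3437 m/day, D_R = D/R = 0.5917 m²/day.
Peak time from v_R²t² + 2D_R t − x² = 0: t = (√(D_R² + v_R²x²) − D_R)/v_R².
√(D_R² + v_R²x²) = √(0.5917² + 0.3437² × 17.1²) = 5.907; v_R² = 0.1181.
t = (5.907 − 0.5917)/0.1181 = 45.0 days.

45.0 days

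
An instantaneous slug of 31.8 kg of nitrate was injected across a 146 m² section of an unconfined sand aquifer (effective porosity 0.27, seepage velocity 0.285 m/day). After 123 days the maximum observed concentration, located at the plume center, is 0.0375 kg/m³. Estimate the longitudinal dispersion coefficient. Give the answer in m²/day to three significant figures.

At the plume center C_max = M/(n_e·A·√(4πDt)), so D = M²/(4πt·(n_e·A·C_max)²).
n_e·A·C_max = 0.27 × 146 × 0.0375 = 1.478 kg/m.
D = 31.8²/(4π × 123 × 1.478²) = 0.299 m²/day.

0.299 m²/day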